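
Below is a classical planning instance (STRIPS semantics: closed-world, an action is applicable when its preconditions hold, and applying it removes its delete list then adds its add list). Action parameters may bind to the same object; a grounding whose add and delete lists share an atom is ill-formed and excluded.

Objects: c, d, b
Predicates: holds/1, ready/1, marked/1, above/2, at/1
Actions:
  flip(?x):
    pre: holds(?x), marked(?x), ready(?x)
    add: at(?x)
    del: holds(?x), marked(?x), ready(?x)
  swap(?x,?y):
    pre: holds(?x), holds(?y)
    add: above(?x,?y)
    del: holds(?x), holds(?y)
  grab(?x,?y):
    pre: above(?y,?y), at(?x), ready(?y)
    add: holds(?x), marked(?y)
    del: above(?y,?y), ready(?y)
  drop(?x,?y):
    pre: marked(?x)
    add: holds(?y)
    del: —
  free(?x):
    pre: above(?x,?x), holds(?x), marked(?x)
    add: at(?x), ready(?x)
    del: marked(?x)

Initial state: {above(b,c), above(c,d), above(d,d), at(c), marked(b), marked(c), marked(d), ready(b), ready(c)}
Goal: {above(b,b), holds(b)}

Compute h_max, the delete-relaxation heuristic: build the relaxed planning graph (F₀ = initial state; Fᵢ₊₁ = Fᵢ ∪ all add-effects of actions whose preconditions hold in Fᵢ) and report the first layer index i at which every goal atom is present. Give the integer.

F0 = init (9 atoms)
F1 = F0 ∪ {holds(b), holds(c), holds(d)}  (12 atoms)
F2 = F1 ∪ {above(b,b), above(b,d), above(c,b), above(c,c), above(d,b), above(d,c), at(b), at(d), ready(d)}  (21 atoms)
goal ⊆ F2  ⇒  h_max = 2

2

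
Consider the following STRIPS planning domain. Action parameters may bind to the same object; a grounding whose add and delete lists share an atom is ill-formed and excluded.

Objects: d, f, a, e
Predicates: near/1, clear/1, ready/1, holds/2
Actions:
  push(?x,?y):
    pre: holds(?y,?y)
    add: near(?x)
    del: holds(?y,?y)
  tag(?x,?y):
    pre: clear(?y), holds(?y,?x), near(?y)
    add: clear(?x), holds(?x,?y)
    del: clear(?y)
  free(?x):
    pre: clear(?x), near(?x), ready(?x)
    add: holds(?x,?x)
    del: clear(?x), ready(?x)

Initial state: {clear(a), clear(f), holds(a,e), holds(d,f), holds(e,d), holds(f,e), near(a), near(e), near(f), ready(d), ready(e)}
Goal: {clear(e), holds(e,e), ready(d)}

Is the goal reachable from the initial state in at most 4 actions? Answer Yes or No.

Yes

1. tag(e,f)  →  {clear(a), clear(e), holds(a,e), holds(d,f), holds(e,d), holds(e,f), holds(f,e), near(a), near(e), near(f), ready(d), ready(e)}
2. free(e)  →  {clear(a), holds(a,e), holds(d,f), holds(e,d), holds(e,e), holds(e,f), holds(f,e), near(a), near(e), near(f), ready(d)}
3. tag(e,a)  →  {clear(e), holds(a,e), holds(d,f), holds(e,a), holds(e,d), holds(e,e), holds(e,f), holds(f,e), near(a), near(e), near(f), ready(d)}
optimal plan length = 3; 3 ≤ 4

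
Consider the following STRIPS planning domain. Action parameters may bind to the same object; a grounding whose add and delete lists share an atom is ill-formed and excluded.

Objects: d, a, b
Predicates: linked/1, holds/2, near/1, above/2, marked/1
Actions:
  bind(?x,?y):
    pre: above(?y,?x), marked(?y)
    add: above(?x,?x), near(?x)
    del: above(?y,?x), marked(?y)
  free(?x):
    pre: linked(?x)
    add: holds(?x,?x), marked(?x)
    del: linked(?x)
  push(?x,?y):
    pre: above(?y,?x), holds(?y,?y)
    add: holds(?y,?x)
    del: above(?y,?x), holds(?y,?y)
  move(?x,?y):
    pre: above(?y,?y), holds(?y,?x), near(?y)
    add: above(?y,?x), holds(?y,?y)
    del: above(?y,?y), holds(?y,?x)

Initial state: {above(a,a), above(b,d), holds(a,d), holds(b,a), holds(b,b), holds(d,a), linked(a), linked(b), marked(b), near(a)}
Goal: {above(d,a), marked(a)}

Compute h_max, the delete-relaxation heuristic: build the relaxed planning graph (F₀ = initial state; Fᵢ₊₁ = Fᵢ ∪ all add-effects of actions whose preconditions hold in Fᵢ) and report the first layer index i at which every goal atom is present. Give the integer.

2

F0 = init (10 atoms)
F1 = F0 ∪ {above(a,d), above(d,d), holds(a,a), holds(b,d), marked(a), near(d)}  (16 atoms)
F2 = F1 ∪ {above(d,a), holds(d,d)}  (18 atoms)
goal ⊆ F2  ⇒  h_max = 2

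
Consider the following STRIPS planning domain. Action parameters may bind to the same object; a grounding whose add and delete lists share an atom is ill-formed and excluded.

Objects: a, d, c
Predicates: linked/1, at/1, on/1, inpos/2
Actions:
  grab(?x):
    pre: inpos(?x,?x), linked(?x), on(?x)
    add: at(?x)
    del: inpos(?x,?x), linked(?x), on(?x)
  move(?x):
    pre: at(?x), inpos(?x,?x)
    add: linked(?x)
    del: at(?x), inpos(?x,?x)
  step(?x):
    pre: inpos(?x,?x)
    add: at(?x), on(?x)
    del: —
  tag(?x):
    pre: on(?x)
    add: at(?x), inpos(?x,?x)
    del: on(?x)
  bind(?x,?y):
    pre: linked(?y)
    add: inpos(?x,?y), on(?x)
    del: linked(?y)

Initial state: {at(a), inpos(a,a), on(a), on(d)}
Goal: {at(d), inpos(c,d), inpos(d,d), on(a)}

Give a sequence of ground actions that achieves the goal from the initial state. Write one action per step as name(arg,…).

1. tag(d)  →  {at(a), at(d), inpos(a,a), inpos(d,d), on(a)}
2. step(d)  →  {at(a), at(d), inpos(a,a), inpos(d,d), on(a), on(d)}
3. move(d)  →  {at(a), inpos(a,a), linked(d), on(a), on(d)}
4. tag(d)  →  {at(a), at(d), inpos(a,a), inpos(d,d), linked(d), on(a)}
5. bind(c,d)  →  {at(a), at(d), inpos(a,a), inpos(c,d), inpos(d,d), on(a), on(c)}

tag(d); step(d); move(d); tag(d); bind(c,d)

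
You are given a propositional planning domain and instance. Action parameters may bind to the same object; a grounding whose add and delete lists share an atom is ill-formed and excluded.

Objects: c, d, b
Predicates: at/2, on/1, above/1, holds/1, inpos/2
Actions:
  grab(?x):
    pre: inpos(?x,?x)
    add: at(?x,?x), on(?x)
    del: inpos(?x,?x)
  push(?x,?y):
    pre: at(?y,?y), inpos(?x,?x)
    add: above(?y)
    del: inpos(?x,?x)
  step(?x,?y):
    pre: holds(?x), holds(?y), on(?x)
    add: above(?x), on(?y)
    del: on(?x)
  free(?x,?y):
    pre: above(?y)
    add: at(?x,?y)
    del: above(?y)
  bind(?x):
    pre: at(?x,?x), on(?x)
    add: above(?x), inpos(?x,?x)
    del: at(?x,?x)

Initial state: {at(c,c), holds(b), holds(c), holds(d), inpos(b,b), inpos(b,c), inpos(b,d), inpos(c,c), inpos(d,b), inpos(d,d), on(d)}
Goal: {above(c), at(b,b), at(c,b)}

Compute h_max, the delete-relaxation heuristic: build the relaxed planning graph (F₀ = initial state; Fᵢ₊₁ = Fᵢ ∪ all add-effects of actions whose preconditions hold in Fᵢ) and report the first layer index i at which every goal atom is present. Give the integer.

F0 = init (11 atoms)
F1 = F0 ∪ {above(c), above(d), at(b,b), at(d,d), on(b), on(c)}  (17 atoms)
F2 = F1 ∪ {above(b), at(b,c), at(b,d), at(c,d), at(d,c)}  (22 atoms)
F3 = F2 ∪ {at(c,b), at(d,b)}  (24 atoms)
goal ⊆ F3  ⇒  h_max = 3

3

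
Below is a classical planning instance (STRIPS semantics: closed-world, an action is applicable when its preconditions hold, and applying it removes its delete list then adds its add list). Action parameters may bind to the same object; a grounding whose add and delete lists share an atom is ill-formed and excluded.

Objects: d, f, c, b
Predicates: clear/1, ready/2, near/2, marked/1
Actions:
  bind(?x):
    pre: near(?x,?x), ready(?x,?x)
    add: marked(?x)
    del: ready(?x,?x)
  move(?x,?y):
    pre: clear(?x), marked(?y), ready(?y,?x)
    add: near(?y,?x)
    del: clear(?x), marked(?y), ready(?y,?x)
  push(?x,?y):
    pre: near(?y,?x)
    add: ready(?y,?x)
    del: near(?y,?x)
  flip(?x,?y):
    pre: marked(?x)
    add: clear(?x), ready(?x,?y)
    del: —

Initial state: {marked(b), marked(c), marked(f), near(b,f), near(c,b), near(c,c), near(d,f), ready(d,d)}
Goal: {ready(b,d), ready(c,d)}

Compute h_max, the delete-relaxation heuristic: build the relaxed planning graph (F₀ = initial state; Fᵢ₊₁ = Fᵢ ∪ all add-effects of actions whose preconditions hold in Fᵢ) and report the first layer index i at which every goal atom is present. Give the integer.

1

F0 = init (8 atoms)
F1 = F0 ∪ {clear(b), clear(c), clear(f), ready(b,b), ready(b,c), ready(b,d), ready(b,f), ready(c,b), ready(c,c), ready(c,d), ready(c,f), ready(d,f), ready(f,b), ready(f,c), ready(f,d), ready(f,f)}  (24 atoms)
goal ⊆ F1  ⇒  h_max = 1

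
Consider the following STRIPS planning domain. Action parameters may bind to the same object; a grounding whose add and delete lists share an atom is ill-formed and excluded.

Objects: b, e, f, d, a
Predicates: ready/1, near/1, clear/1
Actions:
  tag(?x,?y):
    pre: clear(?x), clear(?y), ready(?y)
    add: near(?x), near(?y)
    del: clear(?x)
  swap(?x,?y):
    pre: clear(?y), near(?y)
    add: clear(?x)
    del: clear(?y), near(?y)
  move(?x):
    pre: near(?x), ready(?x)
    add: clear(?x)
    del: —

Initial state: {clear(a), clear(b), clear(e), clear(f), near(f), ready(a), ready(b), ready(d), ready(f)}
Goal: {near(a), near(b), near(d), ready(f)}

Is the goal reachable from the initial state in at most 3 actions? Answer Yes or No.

Yes

1. tag(b,b)  →  {clear(a), clear(e), clear(f), near(b), near(f), ready(a), ready(b), ready(d), ready(f)}
2. swap(d,f)  →  {clear(a), clear(d), clear(e), near(b), ready(a), ready(b), ready(d), ready(f)}
3. tag(d,a)  →  {clear(a), clear(e), near(a), near(b), near(d), ready(a), ready(b), ready(d), ready(f)}
optimal plan length = 3; 3 ≤ 3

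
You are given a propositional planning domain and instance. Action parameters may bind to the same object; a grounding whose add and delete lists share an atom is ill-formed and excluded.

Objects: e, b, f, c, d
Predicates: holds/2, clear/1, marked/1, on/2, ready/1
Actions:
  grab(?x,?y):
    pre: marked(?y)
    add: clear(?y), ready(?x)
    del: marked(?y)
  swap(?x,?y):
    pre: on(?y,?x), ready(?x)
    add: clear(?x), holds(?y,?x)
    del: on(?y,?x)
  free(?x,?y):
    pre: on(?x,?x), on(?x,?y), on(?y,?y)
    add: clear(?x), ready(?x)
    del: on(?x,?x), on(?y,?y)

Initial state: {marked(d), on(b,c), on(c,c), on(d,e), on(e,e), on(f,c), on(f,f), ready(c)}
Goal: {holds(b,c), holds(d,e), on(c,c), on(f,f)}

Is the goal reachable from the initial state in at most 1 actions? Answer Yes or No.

1. grab(e,d)  →  {clear(d), on(b,c), on(c,c), on(d,e), on(e,e), on(f,c), on(f,f), ready(c), ready(e)}
2. swap(e,d)  →  {clear(d), clear(e), holds(d,e), on(b,c), on(c,c), on(e,e), on(f,c), on(f,f), ready(c), ready(e)}
3. swap(c,b)  →  {clear(c), clear(d), clear(e), holds(b,c), holds(d,e), on(c,c), on(e,e), on(f,c), on(f,f), ready(c), ready(e)}
optimal plan length = 3; 3 > 1

No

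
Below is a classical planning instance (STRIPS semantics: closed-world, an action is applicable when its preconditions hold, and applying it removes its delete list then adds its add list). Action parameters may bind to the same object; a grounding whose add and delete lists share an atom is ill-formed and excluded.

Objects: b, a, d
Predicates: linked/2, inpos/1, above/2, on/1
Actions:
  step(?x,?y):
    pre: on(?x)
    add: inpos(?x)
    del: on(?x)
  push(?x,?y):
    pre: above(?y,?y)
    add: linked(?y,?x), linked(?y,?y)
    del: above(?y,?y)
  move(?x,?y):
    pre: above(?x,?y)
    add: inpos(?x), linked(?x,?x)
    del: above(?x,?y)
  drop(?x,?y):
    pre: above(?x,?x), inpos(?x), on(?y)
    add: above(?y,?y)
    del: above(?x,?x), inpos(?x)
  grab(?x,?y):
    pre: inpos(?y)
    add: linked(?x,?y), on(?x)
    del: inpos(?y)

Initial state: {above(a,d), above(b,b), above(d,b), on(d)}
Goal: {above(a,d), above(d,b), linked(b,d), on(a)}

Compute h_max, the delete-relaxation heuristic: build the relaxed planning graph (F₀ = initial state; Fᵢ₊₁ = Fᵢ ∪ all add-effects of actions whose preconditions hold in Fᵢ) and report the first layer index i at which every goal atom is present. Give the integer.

2

F0 = init (4 atoms)
F1 = F0 ∪ {inpos(a), inpos(b), inpos(d), linked(a,a), linked(b,a), linked(b,b), linked(b,d), linked(d,d)}  (12 atoms)
F2 = F1 ∪ {above(d,d), linked(a,b), linked(a,d), linked(d,a), linked(d,b), on(a), on(b)}  (19 atoms)
goal ⊆ F2  ⇒  h_max = 2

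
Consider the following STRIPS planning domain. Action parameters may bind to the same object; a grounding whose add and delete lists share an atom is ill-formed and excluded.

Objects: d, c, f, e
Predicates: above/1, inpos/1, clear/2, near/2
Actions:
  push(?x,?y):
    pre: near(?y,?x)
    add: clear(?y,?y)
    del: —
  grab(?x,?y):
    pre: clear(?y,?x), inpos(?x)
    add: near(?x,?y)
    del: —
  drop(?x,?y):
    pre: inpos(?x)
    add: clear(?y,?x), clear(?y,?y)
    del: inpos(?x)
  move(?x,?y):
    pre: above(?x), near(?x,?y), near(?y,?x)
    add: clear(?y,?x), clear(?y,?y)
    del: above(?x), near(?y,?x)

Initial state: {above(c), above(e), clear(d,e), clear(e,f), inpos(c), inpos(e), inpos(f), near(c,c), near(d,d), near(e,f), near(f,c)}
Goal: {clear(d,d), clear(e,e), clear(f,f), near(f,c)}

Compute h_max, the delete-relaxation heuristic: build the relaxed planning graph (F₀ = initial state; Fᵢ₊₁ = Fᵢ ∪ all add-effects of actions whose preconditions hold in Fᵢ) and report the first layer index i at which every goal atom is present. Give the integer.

1

F0 = init (11 atoms)
F1 = F0 ∪ {clear(c,c), clear(c,e), clear(c,f), clear(d,c), clear(d,d), clear(d,f), clear(e,c), clear(e,e), clear(f,c), clear(f,e), clear(f,f), near(e,d), near(f,e)}  (24 atoms)
goal ⊆ F1  ⇒  h_max = 1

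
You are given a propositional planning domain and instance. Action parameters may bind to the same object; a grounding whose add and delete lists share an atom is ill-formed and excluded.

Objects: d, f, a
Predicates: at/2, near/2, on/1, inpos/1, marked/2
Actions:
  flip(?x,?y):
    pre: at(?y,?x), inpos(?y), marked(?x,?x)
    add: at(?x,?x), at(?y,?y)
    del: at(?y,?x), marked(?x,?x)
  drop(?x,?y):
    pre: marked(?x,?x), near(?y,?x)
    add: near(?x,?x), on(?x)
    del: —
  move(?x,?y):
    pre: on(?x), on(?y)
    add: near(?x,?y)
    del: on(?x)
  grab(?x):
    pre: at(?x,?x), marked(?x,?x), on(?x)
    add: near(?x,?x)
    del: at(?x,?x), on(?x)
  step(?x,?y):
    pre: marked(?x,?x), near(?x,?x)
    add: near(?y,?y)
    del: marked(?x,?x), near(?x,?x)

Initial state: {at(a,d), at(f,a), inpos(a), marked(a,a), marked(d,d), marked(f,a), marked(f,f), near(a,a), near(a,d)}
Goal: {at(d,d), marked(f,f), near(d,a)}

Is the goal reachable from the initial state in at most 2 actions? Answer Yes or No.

1. drop(d,a)  →  {at(a,d), at(f,a), inpos(a), marked(a,a), marked(d,d), marked(f,a), marked(f,f), near(a,a), near(a,d), near(d,d), on(d)}
2. flip(d,a)  →  {at(a,a), at(d,d), at(f,a), inpos(a), marked(a,a), marked(f,a), marked(f,f), near(a,a), near(a,d), near(d,d), on(d)}
3. drop(a,a)  →  {at(a,a), at(d,d), at(f,a), inpos(a), marked(a,a), marked(f,a), marked(f,f), near(a,a), near(a,d), near(d,d), on(a), on(d)}
4. move(d,a)  →  {at(a,a), at(d,d), at(f,a), inpos(a), marked(a,a), marked(f,a), marked(f,f), near(a,a), near(a,d), near(d,a), near(d,d), on(a)}
optimal plan length = 4; 4 > 2

No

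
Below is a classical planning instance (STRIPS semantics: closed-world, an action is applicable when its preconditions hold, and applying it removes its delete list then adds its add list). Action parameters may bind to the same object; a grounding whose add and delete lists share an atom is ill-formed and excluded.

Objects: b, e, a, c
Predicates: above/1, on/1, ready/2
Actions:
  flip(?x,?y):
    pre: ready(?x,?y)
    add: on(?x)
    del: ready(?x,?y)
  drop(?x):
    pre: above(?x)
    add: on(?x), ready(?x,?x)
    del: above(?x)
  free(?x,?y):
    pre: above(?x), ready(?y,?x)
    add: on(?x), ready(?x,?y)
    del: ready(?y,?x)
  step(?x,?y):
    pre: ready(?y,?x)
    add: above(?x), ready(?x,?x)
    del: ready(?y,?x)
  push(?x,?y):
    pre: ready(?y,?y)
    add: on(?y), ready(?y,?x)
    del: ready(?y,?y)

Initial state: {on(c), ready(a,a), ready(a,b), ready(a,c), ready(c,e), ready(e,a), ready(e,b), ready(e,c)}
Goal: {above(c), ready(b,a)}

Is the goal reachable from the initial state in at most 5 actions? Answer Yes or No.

Yes

1. step(b,e)  →  {above(b), on(c), ready(a,a), ready(a,b), ready(a,c), ready(b,b), ready(c,e), ready(e,a), ready(e,c)}
2. free(b,a)  →  {above(b), on(b), on(c), ready(a,a), ready(a,c), ready(b,a), ready(b,b), ready(c,e), ready(e,a), ready(e,c)}
3. step(c,e)  →  {above(b), above(c), on(b), on(c), ready(a,a), ready(a,c), ready(b,a), ready(b,b), ready(c,c), ready(c,e), ready(e,a)}
optimal plan length = 3; 3 ≤ 5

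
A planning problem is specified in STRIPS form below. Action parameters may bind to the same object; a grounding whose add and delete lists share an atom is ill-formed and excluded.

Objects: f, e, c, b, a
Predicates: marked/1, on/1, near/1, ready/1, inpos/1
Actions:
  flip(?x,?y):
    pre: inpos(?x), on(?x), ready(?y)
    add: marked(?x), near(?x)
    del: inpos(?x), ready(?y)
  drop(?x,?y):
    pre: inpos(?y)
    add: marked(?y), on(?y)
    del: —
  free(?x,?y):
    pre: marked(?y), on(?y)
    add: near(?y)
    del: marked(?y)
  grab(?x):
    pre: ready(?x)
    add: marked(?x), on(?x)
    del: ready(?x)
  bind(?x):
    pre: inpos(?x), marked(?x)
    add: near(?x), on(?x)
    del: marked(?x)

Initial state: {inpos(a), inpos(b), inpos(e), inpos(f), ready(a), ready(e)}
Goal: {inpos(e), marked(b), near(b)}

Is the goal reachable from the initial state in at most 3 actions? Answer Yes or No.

Yes

1. drop(f,b)  →  {inpos(a), inpos(b), inpos(e), inpos(f), marked(b), on(b), ready(a), ready(e)}
2. flip(b,e)  →  {inpos(a), inpos(e), inpos(f), marked(b), near(b), on(b), ready(a)}
optimal plan length = 2; 2 ≤ 3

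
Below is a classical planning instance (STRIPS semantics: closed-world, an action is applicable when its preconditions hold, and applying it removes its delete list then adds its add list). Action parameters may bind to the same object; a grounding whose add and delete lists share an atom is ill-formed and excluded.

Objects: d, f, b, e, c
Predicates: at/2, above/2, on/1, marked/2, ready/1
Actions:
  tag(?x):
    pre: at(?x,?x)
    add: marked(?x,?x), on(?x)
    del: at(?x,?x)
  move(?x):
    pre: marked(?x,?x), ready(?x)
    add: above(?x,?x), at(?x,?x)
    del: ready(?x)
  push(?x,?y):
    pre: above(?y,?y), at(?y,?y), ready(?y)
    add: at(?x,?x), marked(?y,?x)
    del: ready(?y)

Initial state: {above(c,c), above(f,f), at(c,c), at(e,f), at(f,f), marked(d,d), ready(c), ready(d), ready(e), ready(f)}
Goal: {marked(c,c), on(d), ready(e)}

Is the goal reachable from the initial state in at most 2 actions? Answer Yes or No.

No

1. tag(c)  →  {above(c,c), above(f,f), at(e,f), at(f,f), marked(c,c), marked(d,d), on(c), ready(c), ready(d), ready(e), ready(f)}
2. move(d)  →  {above(c,c), above(d,d), above(f,f), at(d,d), at(e,f), at(f,f), marked(c,c), marked(d,d), on(c), ready(c), ready(e), ready(f)}
3. tag(d)  →  {above(c,c), above(d,d), above(f,f), at(e,f), at(f,f), marked(c,c), marked(d,d), on(c), on(d), ready(c), ready(e), ready(f)}
optimal plan length = 3; 3 > 2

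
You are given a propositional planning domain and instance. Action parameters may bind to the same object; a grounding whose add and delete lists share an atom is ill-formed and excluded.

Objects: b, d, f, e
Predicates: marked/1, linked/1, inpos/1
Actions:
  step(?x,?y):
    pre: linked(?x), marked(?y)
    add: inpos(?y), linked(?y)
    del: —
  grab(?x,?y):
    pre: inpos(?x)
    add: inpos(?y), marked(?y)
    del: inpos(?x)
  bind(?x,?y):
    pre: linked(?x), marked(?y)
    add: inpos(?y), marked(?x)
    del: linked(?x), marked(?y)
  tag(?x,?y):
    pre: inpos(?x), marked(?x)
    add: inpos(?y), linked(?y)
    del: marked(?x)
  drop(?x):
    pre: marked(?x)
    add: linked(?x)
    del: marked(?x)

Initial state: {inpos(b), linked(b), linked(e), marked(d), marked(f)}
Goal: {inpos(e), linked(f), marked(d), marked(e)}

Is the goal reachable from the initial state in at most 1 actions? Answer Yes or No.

No

1. step(b,f)  →  {inpos(b), inpos(f), linked(b), linked(e), linked(f), marked(d), marked(f)}
2. grab(b,e)  →  {inpos(e), inpos(f), linked(b), linked(e), linked(f), marked(d), marked(e), marked(f)}
optimal plan length = 2; 2 > 1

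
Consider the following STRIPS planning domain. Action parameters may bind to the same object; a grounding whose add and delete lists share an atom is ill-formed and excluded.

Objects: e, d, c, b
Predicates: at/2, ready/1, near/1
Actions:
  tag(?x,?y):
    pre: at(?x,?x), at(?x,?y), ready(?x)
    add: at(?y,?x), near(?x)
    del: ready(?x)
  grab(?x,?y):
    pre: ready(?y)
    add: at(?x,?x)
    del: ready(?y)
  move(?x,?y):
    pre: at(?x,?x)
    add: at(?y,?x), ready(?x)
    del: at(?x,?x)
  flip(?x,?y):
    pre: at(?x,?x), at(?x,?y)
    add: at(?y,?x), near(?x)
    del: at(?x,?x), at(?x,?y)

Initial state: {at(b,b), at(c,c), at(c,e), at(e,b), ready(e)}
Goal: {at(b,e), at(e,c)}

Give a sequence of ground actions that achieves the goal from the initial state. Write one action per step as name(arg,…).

1. grab(e,e)  →  {at(b,b), at(c,c), at(c,e), at(e,b), at(e,e)}
2. move(e,b)  →  {at(b,b), at(b,e), at(c,c), at(c,e), at(e,b), ready(e)}
3. move(c,e)  →  {at(b,b), at(b,e), at(c,e), at(e,b), at(e,c), ready(c), ready(e)}

grab(e,e); move(e,b); move(c,e)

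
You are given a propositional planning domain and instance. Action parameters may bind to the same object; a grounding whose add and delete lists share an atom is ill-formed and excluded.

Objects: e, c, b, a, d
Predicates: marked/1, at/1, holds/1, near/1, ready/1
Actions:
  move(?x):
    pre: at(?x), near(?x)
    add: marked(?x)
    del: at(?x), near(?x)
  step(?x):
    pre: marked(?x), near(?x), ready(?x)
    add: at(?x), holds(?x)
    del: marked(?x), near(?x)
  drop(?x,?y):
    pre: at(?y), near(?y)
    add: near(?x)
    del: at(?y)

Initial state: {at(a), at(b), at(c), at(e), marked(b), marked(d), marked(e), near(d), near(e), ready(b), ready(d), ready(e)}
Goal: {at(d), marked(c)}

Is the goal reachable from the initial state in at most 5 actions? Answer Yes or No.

Yes

1. step(d)  →  {at(a), at(b), at(c), at(d), at(e), holds(d), marked(b), marked(e), near(e), ready(b), ready(d), ready(e)}
2. drop(c,e)  →  {at(a), at(b), at(c), at(d), holds(d), marked(b), marked(e), near(c), near(e), ready(b), ready(d), ready(e)}
3. move(c)  →  {at(a), at(b), at(d), holds(d), marked(b), marked(c), marked(e), near(e), ready(b), ready(d), ready(e)}
optimal plan length = 3; 3 ≤ 5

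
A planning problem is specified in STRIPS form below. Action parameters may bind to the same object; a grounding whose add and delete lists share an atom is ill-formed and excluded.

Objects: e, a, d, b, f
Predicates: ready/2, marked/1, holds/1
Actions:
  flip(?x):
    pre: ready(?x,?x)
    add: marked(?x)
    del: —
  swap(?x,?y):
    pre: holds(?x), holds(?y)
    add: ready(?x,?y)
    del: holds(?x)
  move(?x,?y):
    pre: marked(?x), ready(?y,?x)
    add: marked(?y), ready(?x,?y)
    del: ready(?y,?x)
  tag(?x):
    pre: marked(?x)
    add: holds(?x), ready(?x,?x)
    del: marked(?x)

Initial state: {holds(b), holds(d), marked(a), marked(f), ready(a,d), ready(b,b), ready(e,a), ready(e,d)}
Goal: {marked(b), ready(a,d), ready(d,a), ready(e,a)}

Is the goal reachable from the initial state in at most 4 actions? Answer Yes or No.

Yes

1. flip(b)  →  {holds(b), holds(d), marked(a), marked(b), marked(f), ready(a,d), ready(b,b), ready(e,a), ready(e,d)}
2. tag(a)  →  {holds(a), holds(b), holds(d), marked(b), marked(f), ready(a,a), ready(a,d), ready(b,b), ready(e,a), ready(e,d)}
3. swap(d,a)  →  {holds(a), holds(b), marked(b), marked(f), ready(a,a), ready(a,d), ready(b,b), ready(d,a), ready(e,a), ready(e,d)}
optimal plan length = 3; 3 ≤ 4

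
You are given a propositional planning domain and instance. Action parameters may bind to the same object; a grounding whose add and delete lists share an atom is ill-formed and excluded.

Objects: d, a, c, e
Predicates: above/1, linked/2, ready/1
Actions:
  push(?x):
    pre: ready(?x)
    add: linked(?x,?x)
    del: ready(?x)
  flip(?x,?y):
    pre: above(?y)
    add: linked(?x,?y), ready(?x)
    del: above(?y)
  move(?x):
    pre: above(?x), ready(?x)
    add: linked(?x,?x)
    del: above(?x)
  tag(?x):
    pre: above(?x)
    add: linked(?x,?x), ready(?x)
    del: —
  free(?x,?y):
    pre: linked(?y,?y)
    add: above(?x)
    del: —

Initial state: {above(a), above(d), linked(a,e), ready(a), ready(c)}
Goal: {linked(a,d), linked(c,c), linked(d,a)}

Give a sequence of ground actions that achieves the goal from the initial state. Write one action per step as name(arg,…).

push(c); flip(d,a); flip(a,d)

1. push(c)  →  {above(a), above(d), linked(a,e), linked(c,c), ready(a)}
2. flip(d,a)  →  {above(d), linked(a,e), linked(c,c), linked(d,a), ready(a), ready(d)}
3. flip(a,d)  →  {linked(a,d), linked(a,e), linked(c,c), linked(d,a), ready(a), ready(d)}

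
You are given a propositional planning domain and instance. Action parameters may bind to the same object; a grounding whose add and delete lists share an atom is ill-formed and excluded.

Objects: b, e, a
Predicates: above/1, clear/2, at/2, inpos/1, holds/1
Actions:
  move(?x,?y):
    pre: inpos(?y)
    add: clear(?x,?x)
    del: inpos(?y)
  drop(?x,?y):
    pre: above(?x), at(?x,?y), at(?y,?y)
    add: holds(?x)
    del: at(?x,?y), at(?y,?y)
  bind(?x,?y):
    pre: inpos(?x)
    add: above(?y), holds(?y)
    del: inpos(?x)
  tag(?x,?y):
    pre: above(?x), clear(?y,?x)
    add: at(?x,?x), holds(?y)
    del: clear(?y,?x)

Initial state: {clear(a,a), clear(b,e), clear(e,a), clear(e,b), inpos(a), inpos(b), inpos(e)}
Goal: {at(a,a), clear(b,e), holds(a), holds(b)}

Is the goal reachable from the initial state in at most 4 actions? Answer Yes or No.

Yes

1. bind(b,b)  →  {above(b), clear(a,a), clear(b,e), clear(e,a), clear(e,b), holds(b), inpos(a), inpos(e)}
2. bind(e,a)  →  {above(a), above(b), clear(a,a), clear(b,e), clear(e,a), clear(e,b), holds(a), holds(b), inpos(a)}
3. tag(a,e)  →  {above(a), above(b), at(a,a), clear(a,a), clear(b,e), clear(e,b), holds(a), holds(b), holds(e), inpos(a)}
optimal plan length = 3; 3 ≤ 4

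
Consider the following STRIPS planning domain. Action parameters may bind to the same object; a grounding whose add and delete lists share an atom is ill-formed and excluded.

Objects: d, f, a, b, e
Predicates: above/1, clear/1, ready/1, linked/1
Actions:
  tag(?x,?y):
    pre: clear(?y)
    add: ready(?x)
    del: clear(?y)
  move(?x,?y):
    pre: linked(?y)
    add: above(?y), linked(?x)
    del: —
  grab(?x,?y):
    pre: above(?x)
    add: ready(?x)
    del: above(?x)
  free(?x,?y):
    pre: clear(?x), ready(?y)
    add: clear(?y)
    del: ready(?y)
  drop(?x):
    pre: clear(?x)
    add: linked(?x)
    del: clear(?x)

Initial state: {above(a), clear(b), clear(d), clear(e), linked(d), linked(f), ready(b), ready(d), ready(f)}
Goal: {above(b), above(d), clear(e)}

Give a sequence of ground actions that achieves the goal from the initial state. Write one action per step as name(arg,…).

1. move(b,d)  →  {above(a), above(d), clear(b), clear(d), clear(e), linked(b), linked(d), linked(f), ready(b), ready(d), ready(f)}
2. move(d,b)  →  {above(a), above(b), above(d), clear(b), clear(d), clear(e), linked(b), linked(d), linked(f), ready(b), ready(d), ready(f)}

move(b,d); move(d,b)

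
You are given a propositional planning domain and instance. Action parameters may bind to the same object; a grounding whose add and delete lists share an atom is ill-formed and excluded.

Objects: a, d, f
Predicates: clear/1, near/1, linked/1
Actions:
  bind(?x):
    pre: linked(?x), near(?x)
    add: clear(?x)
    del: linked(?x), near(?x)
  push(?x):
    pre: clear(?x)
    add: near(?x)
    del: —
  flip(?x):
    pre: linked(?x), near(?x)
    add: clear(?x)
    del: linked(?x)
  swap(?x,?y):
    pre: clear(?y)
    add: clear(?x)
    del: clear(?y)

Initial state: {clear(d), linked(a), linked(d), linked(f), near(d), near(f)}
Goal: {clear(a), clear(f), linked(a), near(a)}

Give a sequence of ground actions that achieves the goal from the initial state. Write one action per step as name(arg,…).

1. bind(f)  →  {clear(d), clear(f), linked(a), linked(d), near(d)}
2. swap(a,d)  →  {clear(a), clear(f), linked(a), linked(d), near(d)}
3. push(a)  →  {clear(a), clear(f), linked(a), linked(d), near(a), near(d)}

bind(f); swap(a,d); push(a)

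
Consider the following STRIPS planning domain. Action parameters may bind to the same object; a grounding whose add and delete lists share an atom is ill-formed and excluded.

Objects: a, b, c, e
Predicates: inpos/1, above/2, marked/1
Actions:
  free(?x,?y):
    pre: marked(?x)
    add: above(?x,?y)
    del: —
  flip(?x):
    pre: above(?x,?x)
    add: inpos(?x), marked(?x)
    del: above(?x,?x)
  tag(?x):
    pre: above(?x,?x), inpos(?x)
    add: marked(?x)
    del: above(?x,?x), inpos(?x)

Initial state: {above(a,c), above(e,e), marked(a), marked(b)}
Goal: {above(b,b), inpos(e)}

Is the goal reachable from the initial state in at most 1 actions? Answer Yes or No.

No

1. free(b,b)  →  {above(a,c), above(b,b), above(e,e), marked(a), marked(b)}
2. flip(e)  →  {above(a,c), above(b,b), inpos(e), marked(a), marked(b), marked(e)}
optimal plan length = 2; 2 > 1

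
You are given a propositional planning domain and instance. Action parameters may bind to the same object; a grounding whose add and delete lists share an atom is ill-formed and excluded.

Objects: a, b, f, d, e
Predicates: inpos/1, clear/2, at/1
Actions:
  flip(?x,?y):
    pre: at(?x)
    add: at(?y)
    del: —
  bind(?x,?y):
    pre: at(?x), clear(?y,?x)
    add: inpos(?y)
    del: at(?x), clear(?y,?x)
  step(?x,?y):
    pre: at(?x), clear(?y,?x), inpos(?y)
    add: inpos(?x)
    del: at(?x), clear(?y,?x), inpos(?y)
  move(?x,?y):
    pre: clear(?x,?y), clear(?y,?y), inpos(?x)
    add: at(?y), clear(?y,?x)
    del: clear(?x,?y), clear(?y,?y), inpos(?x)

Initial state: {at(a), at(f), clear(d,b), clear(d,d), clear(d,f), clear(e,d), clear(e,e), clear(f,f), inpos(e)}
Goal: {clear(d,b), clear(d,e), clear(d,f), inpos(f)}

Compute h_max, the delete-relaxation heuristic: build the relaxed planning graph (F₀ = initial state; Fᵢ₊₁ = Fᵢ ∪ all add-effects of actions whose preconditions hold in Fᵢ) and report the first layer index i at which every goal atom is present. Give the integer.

1

F0 = init (9 atoms)
F1 = F0 ∪ {at(b), at(d), at(e), clear(d,e), inpos(d), inpos(f)}  (15 atoms)
goal ⊆ F1  ⇒  h_max = 1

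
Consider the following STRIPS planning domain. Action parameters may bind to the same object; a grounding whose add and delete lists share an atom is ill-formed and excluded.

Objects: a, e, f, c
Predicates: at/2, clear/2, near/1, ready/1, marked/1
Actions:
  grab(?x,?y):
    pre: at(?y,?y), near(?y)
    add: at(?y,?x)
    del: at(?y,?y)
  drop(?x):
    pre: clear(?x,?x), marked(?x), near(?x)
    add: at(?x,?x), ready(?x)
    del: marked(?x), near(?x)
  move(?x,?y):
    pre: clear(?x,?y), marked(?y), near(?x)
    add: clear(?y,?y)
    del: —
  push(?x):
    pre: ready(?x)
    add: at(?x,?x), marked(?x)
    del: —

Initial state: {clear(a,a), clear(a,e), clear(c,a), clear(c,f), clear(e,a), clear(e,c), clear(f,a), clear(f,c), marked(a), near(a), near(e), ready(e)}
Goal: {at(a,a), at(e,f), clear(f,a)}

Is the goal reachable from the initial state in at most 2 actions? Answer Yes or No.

No

1. drop(a)  →  {at(a,a), clear(a,a), clear(a,e), clear(c,a), clear(c,f), clear(e,a), clear(e,c), clear(f,a), clear(f,c), near(e), ready(a), ready(e)}
2. push(e)  →  {at(a,a), at(e,e), clear(a,a), clear(a,e), clear(c,a), clear(c,f), clear(e,a), clear(e,c), clear(f,a), clear(f,c), marked(e), near(e), ready(a), ready(e)}
3. grab(f,e)  →  {at(a,a), at(e,f), clear(a,a), clear(a,e), clear(c,a), clear(c,f), clear(e,a), clear(e,c), clear(f,a), clear(f,c), marked(e), near(e), ready(a), ready(e)}
optimal plan length = 3; 3 > 2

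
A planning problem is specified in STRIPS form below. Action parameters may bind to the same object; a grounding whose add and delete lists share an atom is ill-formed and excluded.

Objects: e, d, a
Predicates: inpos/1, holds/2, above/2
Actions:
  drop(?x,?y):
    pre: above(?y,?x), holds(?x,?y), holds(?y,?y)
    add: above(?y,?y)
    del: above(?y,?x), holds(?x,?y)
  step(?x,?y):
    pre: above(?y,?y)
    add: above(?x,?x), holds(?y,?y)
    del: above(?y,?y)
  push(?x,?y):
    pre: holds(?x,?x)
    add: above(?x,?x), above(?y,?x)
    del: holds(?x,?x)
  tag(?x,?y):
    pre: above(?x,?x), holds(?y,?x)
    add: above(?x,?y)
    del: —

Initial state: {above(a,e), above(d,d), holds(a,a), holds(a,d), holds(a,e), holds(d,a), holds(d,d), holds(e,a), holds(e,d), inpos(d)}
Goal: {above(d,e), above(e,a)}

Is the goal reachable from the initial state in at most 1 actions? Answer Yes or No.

No

1. push(a,e)  →  {above(a,a), above(a,e), above(d,d), above(e,a), holds(a,d), holds(a,e), holds(d,a), holds(d,d), holds(e,a), holds(e,d), inpos(d)}
2. tag(d,e)  →  {above(a,a), above(a,e), above(d,d), above(d,e), above(e,a), holds(a,d), holds(a,e), holds(d,a), holds(d,d), holds(e,a), holds(e,d), inpos(d)}
optimal plan length = 2; 2 > 1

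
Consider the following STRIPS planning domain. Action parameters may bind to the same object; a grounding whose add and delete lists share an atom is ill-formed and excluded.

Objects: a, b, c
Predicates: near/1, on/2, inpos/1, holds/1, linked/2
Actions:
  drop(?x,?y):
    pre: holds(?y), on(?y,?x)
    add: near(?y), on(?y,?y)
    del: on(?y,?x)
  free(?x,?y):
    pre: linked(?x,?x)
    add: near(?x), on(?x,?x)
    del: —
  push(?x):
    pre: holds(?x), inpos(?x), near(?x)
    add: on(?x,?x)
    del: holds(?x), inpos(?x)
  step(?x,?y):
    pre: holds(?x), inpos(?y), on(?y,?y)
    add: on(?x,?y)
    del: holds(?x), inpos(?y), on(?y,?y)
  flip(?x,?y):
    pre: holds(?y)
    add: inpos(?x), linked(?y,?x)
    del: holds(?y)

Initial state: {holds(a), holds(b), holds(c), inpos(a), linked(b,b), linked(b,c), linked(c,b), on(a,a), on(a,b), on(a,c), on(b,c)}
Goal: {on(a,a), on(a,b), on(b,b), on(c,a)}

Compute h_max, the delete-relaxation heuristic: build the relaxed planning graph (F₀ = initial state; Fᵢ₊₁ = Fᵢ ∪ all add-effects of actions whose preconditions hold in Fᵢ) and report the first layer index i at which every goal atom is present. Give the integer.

1

F0 = init (11 atoms)
F1 = F0 ∪ {inpos(b), inpos(c), linked(a,a), linked(a,b), linked(a,c), linked(b,a), linked(c,a), linked(c,c), near(a), near(b), on(b,a), on(b,b), on(c,a)}  (24 atoms)
goal ⊆ F1  ⇒  h_max = 1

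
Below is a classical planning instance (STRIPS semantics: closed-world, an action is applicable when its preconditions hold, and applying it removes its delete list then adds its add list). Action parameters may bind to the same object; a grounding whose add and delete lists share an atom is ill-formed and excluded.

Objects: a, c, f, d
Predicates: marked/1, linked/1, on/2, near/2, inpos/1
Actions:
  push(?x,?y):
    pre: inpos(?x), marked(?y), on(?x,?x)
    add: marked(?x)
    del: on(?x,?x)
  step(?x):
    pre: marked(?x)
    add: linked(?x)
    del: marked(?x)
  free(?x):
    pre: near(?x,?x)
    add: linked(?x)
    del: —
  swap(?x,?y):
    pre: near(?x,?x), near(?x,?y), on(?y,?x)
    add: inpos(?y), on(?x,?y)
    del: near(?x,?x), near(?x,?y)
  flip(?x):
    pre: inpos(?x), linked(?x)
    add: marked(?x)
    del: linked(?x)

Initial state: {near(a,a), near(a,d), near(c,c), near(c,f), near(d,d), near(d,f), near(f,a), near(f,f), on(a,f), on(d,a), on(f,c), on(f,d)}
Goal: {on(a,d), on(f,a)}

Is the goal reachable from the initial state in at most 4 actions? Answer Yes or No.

Yes

1. swap(a,d)  →  {inpos(d), near(c,c), near(c,f), near(d,d), near(d,f), near(f,a), near(f,f), on(a,d), on(a,f), on(d,a), on(f,c), on(f,d)}
2. swap(f,a)  →  {inpos(a), inpos(d), near(c,c), near(c,f), near(d,d), near(d,f), on(a,d), on(a,f), on(d,a), on(f,a), on(f,c), on(f,d)}
optimal plan length = 2; 2 ≤ 4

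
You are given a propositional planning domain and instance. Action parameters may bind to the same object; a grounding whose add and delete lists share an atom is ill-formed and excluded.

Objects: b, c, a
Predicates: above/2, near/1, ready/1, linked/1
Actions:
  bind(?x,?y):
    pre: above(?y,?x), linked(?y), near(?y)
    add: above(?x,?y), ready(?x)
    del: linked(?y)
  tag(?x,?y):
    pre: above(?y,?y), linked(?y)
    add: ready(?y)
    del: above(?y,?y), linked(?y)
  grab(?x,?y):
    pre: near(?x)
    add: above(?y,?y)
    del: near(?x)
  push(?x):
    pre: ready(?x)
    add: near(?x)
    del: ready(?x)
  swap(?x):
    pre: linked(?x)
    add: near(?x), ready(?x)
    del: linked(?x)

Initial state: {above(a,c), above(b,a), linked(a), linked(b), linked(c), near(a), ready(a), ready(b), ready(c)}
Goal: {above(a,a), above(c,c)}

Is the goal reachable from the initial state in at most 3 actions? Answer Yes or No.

1. grab(a,c)  →  {above(a,c), above(b,a), above(c,c), linked(a), linked(b), linked(c), ready(a), ready(b), ready(c)}
2. push(b)  →  {above(a,c), above(b,a), above(c,c), linked(a), linked(b), linked(c), near(b), ready(a), ready(c)}
3. grab(b,a)  →  {above(a,a), above(a,c), above(b,a), above(c,c), linked(a), linked(b), linked(c), ready(a), ready(c)}
optimal plan length = 3; 3 ≤ 3

Yes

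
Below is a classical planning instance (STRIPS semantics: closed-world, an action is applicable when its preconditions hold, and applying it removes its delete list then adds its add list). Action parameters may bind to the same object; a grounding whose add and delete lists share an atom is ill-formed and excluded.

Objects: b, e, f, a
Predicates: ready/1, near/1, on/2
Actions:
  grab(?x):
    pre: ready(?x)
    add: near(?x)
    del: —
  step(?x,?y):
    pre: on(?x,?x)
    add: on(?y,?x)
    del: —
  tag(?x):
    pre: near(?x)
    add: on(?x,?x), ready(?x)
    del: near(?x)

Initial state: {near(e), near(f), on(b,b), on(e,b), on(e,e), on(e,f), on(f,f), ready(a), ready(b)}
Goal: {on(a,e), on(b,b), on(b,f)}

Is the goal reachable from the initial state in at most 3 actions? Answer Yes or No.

Yes

1. step(e,a)  →  {near(e), near(f), on(a,e), on(b,b), on(e,b), on(e,e), on(e,f), on(f,f), ready(a), ready(b)}
2. step(f,b)  →  {near(e), near(f), on(a,e), on(b,b), on(b,f), on(e,b), on(e,e), on(e,f), on(f,f), ready(a), ready(b)}
optimal plan length = 2; 2 ≤ 3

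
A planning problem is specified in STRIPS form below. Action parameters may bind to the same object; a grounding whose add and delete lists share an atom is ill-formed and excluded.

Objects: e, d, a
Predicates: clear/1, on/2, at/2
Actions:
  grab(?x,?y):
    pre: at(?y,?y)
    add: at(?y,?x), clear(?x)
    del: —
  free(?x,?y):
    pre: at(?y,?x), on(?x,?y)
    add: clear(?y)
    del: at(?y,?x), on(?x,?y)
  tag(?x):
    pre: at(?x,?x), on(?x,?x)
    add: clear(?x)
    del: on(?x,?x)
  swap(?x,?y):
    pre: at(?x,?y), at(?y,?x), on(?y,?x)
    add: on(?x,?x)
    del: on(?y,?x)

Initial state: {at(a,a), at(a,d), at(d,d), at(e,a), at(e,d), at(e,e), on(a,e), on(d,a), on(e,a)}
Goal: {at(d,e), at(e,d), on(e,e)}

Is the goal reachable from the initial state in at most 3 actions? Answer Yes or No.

1. grab(e,d)  →  {at(a,a), at(a,d), at(d,d), at(d,e), at(e,a), at(e,d), at(e,e), clear(e), on(a,e), on(d,a), on(e,a)}
2. grab(e,a)  →  {at(a,a), at(a,d), at(a,e), at(d,d), at(d,e), at(e,a), at(e,d), at(e,e), clear(e), on(a,e), on(d,a), on(e,a)}
3. swap(e,a)  →  {at(a,a), at(a,d), at(a,e), at(d,d), at(d,e), at(e,a), at(e,d), at(e,e), clear(e), on(d,a), on(e,a), on(e,e)}
optimal plan length = 3; 3 ≤ 3

Yes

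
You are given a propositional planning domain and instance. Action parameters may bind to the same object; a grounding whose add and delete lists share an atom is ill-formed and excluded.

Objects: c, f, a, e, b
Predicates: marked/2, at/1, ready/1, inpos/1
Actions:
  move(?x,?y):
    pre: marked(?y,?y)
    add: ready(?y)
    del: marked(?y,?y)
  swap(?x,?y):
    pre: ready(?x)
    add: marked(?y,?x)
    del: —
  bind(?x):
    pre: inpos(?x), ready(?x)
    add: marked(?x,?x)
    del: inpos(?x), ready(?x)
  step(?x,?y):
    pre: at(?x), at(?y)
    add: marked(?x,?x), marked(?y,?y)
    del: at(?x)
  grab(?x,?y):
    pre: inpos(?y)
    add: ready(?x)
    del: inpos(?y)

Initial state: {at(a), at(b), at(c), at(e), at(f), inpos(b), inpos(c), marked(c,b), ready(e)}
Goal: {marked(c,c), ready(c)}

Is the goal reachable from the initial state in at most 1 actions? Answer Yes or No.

No

1. step(c,c)  →  {at(a), at(b), at(e), at(f), inpos(b), inpos(c), marked(c,b), marked(c,c), ready(e)}
2. grab(c,c)  →  {at(a), at(b), at(e), at(f), inpos(b), marked(c,b), marked(c,c), ready(c), ready(e)}
optimal plan length = 2; 2 > 1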